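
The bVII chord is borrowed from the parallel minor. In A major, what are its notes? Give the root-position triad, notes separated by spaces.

The root of bVII is the lowered 7th degree: G# becomes G. Stacking thirds in A minor on G gives G–B–D.

G B D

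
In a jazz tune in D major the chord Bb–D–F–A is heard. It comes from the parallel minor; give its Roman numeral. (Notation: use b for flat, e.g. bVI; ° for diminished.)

The root Bb is the lowered 6th scale degree — diatonically D major has B there. Diatonically D major has Bm (vi) on that degree; Bb–D–F–A is instead the major-seventh chord native to D minor, so it takes the label bVImaj7.

bVImaj7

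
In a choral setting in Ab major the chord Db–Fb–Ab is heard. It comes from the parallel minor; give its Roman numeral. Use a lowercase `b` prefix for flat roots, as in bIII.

Db is scale degree 4 in Ab major. The diatonic chord on degree 4 would be Db (IV), but Db–Fb–Ab is the minor chord from Ab minor. As a borrowed chord it is labeled iv.

iv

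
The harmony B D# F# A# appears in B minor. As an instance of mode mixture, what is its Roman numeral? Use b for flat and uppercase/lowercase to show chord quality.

Imaj7

B is scale degree 1 in B minor. B–D#–F#–A# is a major-seventh chord — the form found in B major, not the diatonic i (Bm). Borrowed into B minor it is written Imaj7.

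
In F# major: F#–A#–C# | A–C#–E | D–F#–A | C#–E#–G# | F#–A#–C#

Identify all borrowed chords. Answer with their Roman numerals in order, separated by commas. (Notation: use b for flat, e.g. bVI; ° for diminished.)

The diatonic triads in F# major are F#, G#m, A#m, B, C#, D#m, E#dim. F#–A#–C# = F# and C#–E#–G# = C# both belong to that set. But A–C#–E is foreign: the diatonic iii on degree 3 is A#m, whereas A comes from F# minor. It is labeled bIII. D–F#–A is not: scale degree 6 in F# major carries D#m (vi). In F# minor the chord on that degree is D, so here it functions as bVI, borrowed from the parallel minor.

bIII, bVI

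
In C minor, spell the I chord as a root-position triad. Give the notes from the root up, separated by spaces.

C E G

I is built on scale degree 1, which is C in both C minor and its parallel. Building the major chord from the parallel major on C: C–E–G.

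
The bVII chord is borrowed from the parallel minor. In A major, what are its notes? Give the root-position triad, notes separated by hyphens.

The root of bVII is the lowered 7th degree: G# becomes G. In A minor the chord on G is G–B–D.

G-B-D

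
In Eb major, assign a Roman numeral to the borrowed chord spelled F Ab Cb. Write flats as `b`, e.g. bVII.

ii°

F is scale degree 2 in Eb major. Diatonically Eb major has Fm (ii) on that degree; F–Ab–Cb is instead the diminished chord native to Eb minor, so it takes the label ii°.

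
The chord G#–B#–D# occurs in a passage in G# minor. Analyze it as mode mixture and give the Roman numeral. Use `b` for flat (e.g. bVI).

I

The root G# is the diatonic 1st degree of G# minor; the borrowing shows in the chord quality. Diatonically G# minor has G#m (i) on that degree; G#–B#–D# is instead the major chord native to G# major, so it takes the label I.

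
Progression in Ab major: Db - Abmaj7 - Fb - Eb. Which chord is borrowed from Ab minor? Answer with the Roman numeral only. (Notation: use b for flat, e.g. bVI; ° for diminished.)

In Ab major the diatonic chords are Ab, Bbm, Cm, Db, Eb, Fm, Gdim. Db, Abmaj7 and Eb are all diatonic. Fb (Fb–Ab–Cb) doesn't fit — on degree 6 Ab major would have Fm (vi). Fb is the degree-6 chord of Ab minor, so it is the borrowed bVI.

bVI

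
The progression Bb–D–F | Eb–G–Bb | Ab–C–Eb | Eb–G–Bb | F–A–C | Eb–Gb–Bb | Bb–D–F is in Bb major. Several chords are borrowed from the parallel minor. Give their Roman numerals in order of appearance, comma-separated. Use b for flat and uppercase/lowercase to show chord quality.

bVII, iv

Bb major has the diatonic set Bb, Cm, Dm, Eb, F, Gm, Adim. Of the given chords, Bb–D–F = Bb, Eb–G–Bb = Eb and F–A–C = F are diatonic. But Ab–C–Eb is foreign: the diatonic vii° on degree 7 is Adim, whereas Ab comes from Bb minor. It is labeled bVII. Eb–Gb–Bb is not: scale degree 4 in Bb major carries Eb (IV). In Bb minor the chord on that degree is Ebm, so here it functions as iv, borrowed from the parallel minor.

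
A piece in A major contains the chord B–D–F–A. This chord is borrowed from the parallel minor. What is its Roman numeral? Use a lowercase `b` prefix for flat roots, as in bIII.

iiø7

The root B is the diatonic 2nd degree of A major; the borrowing shows in the chord quality. The diatonic chord on degree 2 would be Bm (ii), but B–D–F–A is the half-diminished-seventh chord from A minor. As a borrowed chord it is labeled iiø7.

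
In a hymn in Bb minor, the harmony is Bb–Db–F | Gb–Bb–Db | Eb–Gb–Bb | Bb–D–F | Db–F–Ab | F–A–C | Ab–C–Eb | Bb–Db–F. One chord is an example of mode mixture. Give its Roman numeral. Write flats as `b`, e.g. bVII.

I

Bb minor has the diatonic set Bbm, Cdim, Db, Ebm, F, Gb, Ab (with V from harmonic minor). Bb–Db–F = Bbm, Gb–Bb–Db = Gb, Eb–Gb–Bb = Ebm, Db–F–Ab = Db, F–A–C = F and Ab–C–Eb = Ab all belong to that set. Bb–D–F doesn't fit — on degree 1 Bb minor would have Bbm (i). Bb is the degree-1 chord of Bb major, so it is the borrowed I.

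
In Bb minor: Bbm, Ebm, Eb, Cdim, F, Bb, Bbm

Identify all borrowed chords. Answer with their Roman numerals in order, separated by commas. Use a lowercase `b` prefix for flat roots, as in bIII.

Bb minor has the diatonic set Bbm, Cdim, Db, Ebm, F, Gb, Ab (with V from harmonic minor). Bbm, Ebm, Cdim and F are all diatonic. But Eb (Eb–G–Bb) is foreign: the diatonic iv on degree 4 is Ebm, whereas Eb comes from Bb major. It is labeled IV. But Bb (Bb–D–F) is foreign: the diatonic i on degree 1 is Bbm, whereas Bb comes from Bb major. It is labeled I.

IV, I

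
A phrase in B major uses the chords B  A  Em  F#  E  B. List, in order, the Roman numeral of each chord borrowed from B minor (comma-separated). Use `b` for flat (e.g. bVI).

The diatonic triads in B major are B, C#m, D#m, E, F#, G#m, A#dim. B, F# and E are all diatonic. A (A–C#–E) is not: scale degree 7 in B major carries A#dim (vii°). In B minor the chord on that degree is A, so here it functions as bVII, borrowed from the parallel minor. But Em (E–G–B) is foreign: the diatonic IV on degree 4 is E, whereas Em comes from B minor. It is labeled iv.

bVII, iv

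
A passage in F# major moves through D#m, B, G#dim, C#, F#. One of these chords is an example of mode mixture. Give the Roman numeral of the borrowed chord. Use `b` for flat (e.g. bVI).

F# major has the diatonic set F#, G#m, A#m, B, C#, D#m, E#dim. D#m, B, C# and F# are all diatonic. G#dim (G#–B–D) is not: scale degree 2 in F# major carries G#m (ii). In F# minor the chord on that degree is G#dim, so here it functions as ii°, borrowed from the parallel minor.

ii°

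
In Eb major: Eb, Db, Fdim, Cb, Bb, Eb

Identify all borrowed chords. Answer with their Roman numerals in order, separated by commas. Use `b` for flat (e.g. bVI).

bVII, ii°, bVI

The diatonic triads in Eb major are Eb, Fm, Gm, Ab, Bb, Cm, Ddim. Eb and Bb both belong to that set. Db (Db–F–Ab) is not: scale degree 7 in Eb major carries Ddim (vii°). In Eb minor the chord on that degree is Db, so here it functions as bVII, borrowed from the parallel minor. But Fdim (F–Ab–Cb) is foreign: the diatonic ii on degree 2 is Fm, whereas Fdim comes from Eb minor. It is labeled ii°. Cb (Cb–Eb–Gb) is not: scale degree 6 in Eb major carries Cm (vi). In Eb minor the chord on that degree is Cb, so here it functions as bVI, borrowed from the parallel minor.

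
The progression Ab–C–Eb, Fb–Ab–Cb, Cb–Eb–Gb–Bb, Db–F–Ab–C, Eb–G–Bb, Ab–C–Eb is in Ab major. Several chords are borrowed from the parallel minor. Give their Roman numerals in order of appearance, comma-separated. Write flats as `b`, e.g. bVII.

Ab major has the diatonic set Ab, Bbm, Cm, Db, Eb, Fm, Gdim. Of the given chords, Ab–C–Eb = Ab, Db–F–Ab–C = Dbmaj7 and Eb–G–Bb = Eb are diatonic. But Fb–Ab–Cb is foreign: the diatonic vi on degree 6 is Fm, whereas Fb comes from Ab minor. It is labeled bVI. But Cb–Eb–Gb–Bb is foreign: the diatonic iii on degree 3 is Cm, whereas Cbmaj7 comes from Ab minor. It is labeled bIIImaj7.

bVI, bIIImaj7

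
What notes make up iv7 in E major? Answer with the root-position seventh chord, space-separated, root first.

iv7 is built on scale degree 4, which is A in both E major and its parallel. Building the minor-seventh chord from the parallel minor on A: A–C–E–G.

A C E G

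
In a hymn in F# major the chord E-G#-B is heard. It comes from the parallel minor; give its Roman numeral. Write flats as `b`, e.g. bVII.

bVII

In F# major scale degree 7 is E#; E is its lowered form, from F# minor. Diatonically F# major has E#dim (vii°) on that degree; E–G#–B is instead the major chord native to F# minor, so it takes the label bVII.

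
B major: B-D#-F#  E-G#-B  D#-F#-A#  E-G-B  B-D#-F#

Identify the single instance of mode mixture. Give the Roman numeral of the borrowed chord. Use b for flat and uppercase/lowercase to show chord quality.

iv

B major has the diatonic set B, C#m, D#m, E, F#, G#m, A#dim. B–D#–F# = B, E–G#–B = E and D#–F#–A# = D#m all belong to that set. But E–G–B is foreign: the diatonic IV on degree 4 is E, whereas Em comes from B minor. It is labeled iv.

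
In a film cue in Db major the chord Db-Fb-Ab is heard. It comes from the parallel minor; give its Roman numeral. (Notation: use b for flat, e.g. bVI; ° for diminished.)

Db is scale degree 1 in Db major. The diatonic chord on degree 1 would be Db (I), but Db–Fb–Ab is the minor chord from Db minor. As a borrowed chord it is labeled i.

i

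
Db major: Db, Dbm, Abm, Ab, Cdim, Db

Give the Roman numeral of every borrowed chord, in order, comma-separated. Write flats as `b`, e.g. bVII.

Db major has the diatonic set Db, Ebm, Fm, Gb, Ab, Bbm, Cdim. Db, Ab and Cdim are all diatonic. Dbm (Db–Fb–Ab) is not: scale degree 1 in Db major carries Db (I). In Db minor the chord on that degree is Dbm, so here it functions as i, borrowed from the parallel minor. But Abm (Ab–Cb–Eb) is foreign: the diatonic V on degree 5 is Ab, whereas Abm comes from Db minor. It is labeled v.

i, v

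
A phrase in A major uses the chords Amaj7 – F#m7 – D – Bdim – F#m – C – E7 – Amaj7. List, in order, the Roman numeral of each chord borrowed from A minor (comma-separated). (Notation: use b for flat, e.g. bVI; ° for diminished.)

The diatonic triads in A major are A, Bm, C#m, D, E, F#m, G#dim. Amaj7, F#m7, D, F#m and E7 all belong to that set. Bdim (B–D–F) doesn't fit — on degree 2 A major would have Bm (ii). Bdim is the degree-2 chord of A minor, so it is the borrowed ii°. But C (C–E–G) is foreign: the diatonic iii on degree 3 is C#m, whereas C comes from A minor. It is labeled bIII.

ii°, bIII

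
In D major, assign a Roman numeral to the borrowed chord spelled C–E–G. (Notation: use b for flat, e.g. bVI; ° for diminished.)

C is the lowered form of scale degree 7 in D major (the diatonic degree 7 is C#). The diatonic chord on degree 7 would be C#dim (vii°), but C–E–G is the major chord from D minor. As a borrowed chord it is labeled bVII.

bVII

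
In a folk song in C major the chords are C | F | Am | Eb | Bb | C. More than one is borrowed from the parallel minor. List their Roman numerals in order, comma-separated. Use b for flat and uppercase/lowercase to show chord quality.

In C major the diatonic chords are C, Dm, Em, F, G, Am, Bdim. C, F and Am all belong to that set. Eb (Eb–G–Bb) is not: scale degree 3 in C major carries Em (iii). In C minor the chord on that degree is Eb, so here it functions as bIII, borrowed from the parallel minor. But Bb (Bb–D–F) is foreign: the diatonic vii° on degree 7 is Bdim, whereas Bb comes from C minor. It is labeled bVII.

bIII, bVII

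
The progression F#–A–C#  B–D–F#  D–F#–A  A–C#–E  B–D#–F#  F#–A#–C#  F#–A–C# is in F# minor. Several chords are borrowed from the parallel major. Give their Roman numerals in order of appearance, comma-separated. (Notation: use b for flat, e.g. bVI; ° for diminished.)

In F# minor (with V from harmonic minor) the diatonic chords are F#m, G#dim, A, Bm, C#, D, E. F#–A–C# = F#m, B–D–F# = Bm, D–F#–A = D and A–C#–E = A all belong to that set. B–D#–F# doesn't fit — on degree 4 F# minor would have Bm (iv). B is the degree-4 chord of F# major, so it is the borrowed IV. F#–A#–C# doesn't fit — on degree 1 F# minor would have F#m (i). F# is the degree-1 chord of F# major, so it is the borrowed I.

IV, I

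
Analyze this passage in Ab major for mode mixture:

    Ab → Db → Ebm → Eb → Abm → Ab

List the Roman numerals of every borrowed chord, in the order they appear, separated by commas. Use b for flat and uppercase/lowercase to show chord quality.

v, i

In Ab major the diatonic chords are Ab, Bbm, Cm, Db, Eb, Fm, Gdim. Ab, Db and Eb are all diatonic. Ebm (Eb–Gb–Bb) is not: scale degree 5 in Ab major carries Eb (V). In Ab minor the chord on that degree is Ebm, so here it functions as v, borrowed from the parallel minor. Abm (Ab–Cb–Eb) is not: scale degree 1 in Ab major carries Ab (I). In Ab minor the chord on that degree is Abm, so here it functions as i, borrowed from the parallel minor.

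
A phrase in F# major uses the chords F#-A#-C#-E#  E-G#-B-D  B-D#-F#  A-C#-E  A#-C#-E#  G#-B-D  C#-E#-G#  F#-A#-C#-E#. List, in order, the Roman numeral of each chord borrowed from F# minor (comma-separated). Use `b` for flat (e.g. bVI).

bVII7, bIII, ii°

F# major has the diatonic set F#, G#m, A#m, B, C#, D#m, E#dim. F#–A#–C#–E# = F#maj7, B–D#–F# = B, A#–C#–E# = A#m and C#–E#–G# = C# all belong to that set. E–G#–B–D doesn't fit — on degree 7 F# major would have E#dim (vii°). E7 is the degree-7 chord of F# minor, so it is the borrowed bVII7. A–C#–E doesn't fit — on degree 3 F# major would have A#m (iii). A is the degree-3 chord of F# minor, so it is the borrowed bIII. G#–B–D doesn't fit — on degree 2 F# major would have G#m (ii). G#dim is the degree-2 chord of F# minor, so it is the borrowed ii°.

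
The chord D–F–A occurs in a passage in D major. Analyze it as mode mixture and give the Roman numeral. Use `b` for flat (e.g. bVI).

The root D is the diatonic 1st degree of D major; the borrowing shows in the chord quality. Diatonically D major has D (I) on that degree; D–F–A is instead the minor chord native to D minor, so it takes the label i.

i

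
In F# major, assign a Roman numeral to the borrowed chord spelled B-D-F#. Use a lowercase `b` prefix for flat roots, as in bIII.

The root B is the diatonic 4th degree of F# major; the borrowing shows in the chord quality. The diatonic chord on degree 4 would be B (IV), but B–D–F# is the minor chord from F# minor. As a borrowed chord it is labeled iv.

iv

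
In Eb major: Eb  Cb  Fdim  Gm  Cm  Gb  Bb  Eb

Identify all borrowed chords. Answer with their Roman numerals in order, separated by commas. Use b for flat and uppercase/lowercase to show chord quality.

bVI, ii°, bIII

Eb major has the diatonic set Eb, Fm, Gm, Ab, Bb, Cm, Ddim. Of the given chords, Eb, Gm, Cm and Bb are diatonic. But Cb (Cb–Eb–Gb) is foreign: the diatonic vi on degree 6 is Cm, whereas Cb comes from Eb minor. It is labeled bVI. But Fdim (F–Ab–Cb) is foreign: the diatonic ii on degree 2 is Fm, whereas Fdim comes from Eb minor. It is labeled ii°. Gb (Gb–Bb–Db) doesn't fit — on degree 3 Eb major would have Gm (iii). Gb is the degree-3 chord of Eb minor, so it is the borrowed bIII.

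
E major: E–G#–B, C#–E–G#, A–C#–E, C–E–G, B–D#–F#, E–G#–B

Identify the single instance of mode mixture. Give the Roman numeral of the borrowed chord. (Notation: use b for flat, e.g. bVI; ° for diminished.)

E major has the diatonic set E, F#m, G#m, A, B, C#m, D#dim. Of the given chords, E–G#–B = E, C#–E–G# = C#m, A–C#–E = A and B–D#–F# = B are diatonic. C–E–G doesn't fit — on degree 6 E major would have C#m (vi). C is the degree-6 chord of E minor, so it is the borrowed bVI.

bVI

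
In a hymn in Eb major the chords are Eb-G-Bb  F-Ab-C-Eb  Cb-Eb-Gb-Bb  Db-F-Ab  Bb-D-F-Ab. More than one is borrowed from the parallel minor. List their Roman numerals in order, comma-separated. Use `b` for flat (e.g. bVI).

In Eb major the diatonic chords are Eb, Fm, Gm, Ab, Bb, Cm, Ddim. Of the given chords, Eb–G–Bb = Eb, F–Ab–C–Eb = Fm7 and Bb–D–F–Ab = Bb7 are diatonic. Cb–Eb–Gb–Bb doesn't fit — on degree 6 Eb major would have Cm (vi). Cbmaj7 is the degree-6 chord of Eb minor, so it is the borrowed bVImaj7. Db–F–Ab is not: scale degree 7 in Eb major carries Ddim (vii°). In Eb minor the chord on that degree is Db, so here it functions as bVII, borrowed from the parallel minor.

bVImaj7, bVII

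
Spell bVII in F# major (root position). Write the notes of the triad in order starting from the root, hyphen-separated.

The root of bVII is the lowered 7th degree: E# becomes E. In F# minor the chord on E is E–G#–B.

E-G#-B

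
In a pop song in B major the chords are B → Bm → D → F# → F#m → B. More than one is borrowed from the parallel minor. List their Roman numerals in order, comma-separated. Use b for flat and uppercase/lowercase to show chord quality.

B major has the diatonic set B, C#m, D#m, E, F#, G#m, A#dim. Of the given chords, B and F# are diatonic. But Bm (B–D–F#) is foreign: the diatonic I on degree 1 is B, whereas Bm comes from B minor. It is labeled i. D (D–F#–A) is not: scale degree 3 in B major carries D#m (iii). In B minor the chord on that degree is D, so here it functions as bIII, borrowed from the parallel minor. But F#m (F#–A–C#) is foreign: the diatonic V on degree 5 is F#, whereas F#m comes from B minor. It is labeled v.

i, bIII, v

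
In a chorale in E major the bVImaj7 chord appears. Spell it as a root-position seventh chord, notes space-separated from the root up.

The root of bVImaj7 is the lowered 6th degree: C# becomes C. In E minor the chord on C is C–E–G–B.

C E G B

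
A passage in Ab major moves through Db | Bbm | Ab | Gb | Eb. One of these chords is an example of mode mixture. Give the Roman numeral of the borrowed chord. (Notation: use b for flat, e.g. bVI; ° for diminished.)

bVII

Ab major has the diatonic set Ab, Bbm, Cm, Db, Eb, Fm, Gdim. Db, Bbm, Ab and Eb all belong to that set. Gb (Gb–Bb–Db) is not: scale degree 7 in Ab major carries Gdim (vii°). In Ab minor the chord on that degree is Gb, so here it functions as bVII, borrowed from the parallel minor.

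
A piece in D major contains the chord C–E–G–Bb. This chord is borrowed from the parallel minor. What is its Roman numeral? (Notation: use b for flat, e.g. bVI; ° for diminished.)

bVII7

The root C is the lowered 7th scale degree — diatonically D major has C# there. Diatonically D major has C#dim (vii°) on that degree; C–E–G–Bb is instead the dominant-seventh chord native to D minor, so it takes the label bVII7.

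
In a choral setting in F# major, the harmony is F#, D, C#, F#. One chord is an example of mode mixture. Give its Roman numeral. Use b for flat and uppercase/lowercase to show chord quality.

In F# major the diatonic chords are F#, G#m, A#m, B, C#, D#m, E#dim. Of the given chords, F# and C# are diatonic. D (D–F#–A) doesn't fit — on degree 6 F# major would have D#m (vi). D is the degree-6 chord of F# minor, so it is the borrowed bVI.

bVI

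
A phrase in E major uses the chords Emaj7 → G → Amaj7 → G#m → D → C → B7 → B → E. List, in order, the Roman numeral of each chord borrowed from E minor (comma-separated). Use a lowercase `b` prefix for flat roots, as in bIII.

bIII, bVII, bVI

E major has the diatonic set E, F#m, G#m, A, B, C#m, D#dim. Emaj7, Amaj7, G#m, B7, B and E are all diatonic. G (G–B–D) is not: scale degree 3 in E major carries G#m (iii). In E minor the chord on that degree is G, so here it functions as bIII, borrowed from the parallel minor. D (D–F#–A) is not: scale degree 7 in E major carries D#dim (vii°). In E minor the chord on that degree is D, so here it functions as bVII, borrowed from the parallel minor. C (C–E–G) doesn't fit — on degree 6 E major would have C#m (vi). C is the degree-6 chord of E minor, so it is the borrowed bVI.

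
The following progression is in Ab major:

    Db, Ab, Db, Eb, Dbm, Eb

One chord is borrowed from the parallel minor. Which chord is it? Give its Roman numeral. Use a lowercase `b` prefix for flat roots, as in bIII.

iv

In Ab major the diatonic chords are Ab, Bbm, Cm, Db, Eb, Fm, Gdim. Of the given chords, Db, Ab and Eb are diatonic. But Dbm (Db–Fb–Ab) is foreign: the diatonic IV on degree 4 is Db, whereas Dbm comes from Ab minor. It is labeled iv.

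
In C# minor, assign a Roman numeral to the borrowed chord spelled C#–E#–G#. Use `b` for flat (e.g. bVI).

The root C# is the diatonic 1st degree of C# minor; the borrowing shows in the chord quality. The diatonic chord on degree 1 would be C#m (i), but C#–E#–G# is the major chord from C# major. As a borrowed chord it is labeled I.

I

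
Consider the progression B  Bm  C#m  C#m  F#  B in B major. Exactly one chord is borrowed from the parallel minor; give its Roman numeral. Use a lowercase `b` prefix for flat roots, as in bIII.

B major has the diatonic set B, C#m, D#m, E, F#, G#m, A#dim. B, C#m and F# are all diatonic. Bm (B–D–F#) is not: scale degree 1 in B major carries B (I). In B minor the chord on that degree is Bm, so here it functions as i, borrowed from the parallel minor.

i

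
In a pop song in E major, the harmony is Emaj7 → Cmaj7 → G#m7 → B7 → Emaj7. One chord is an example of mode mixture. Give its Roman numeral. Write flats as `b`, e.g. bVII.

bVImaj7

E major has the diatonic set E, F#m, G#m, A, B, C#m, D#dim. Emaj7, G#m7 and B7 are all diatonic. But Cmaj7 (C–E–G–B) is foreign: the diatonic vi on degree 6 is C#m, whereas Cmaj7 comes from E minor. It is labeled bVImaj7.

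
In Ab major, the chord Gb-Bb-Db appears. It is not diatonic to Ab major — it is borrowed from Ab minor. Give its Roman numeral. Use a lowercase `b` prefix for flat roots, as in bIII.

Gb is the lowered form of scale degree 7 in Ab major (the diatonic degree 7 is G). The diatonic chord on degree 7 would be Gdim (vii°), but Gb–Bb–Db is the major chord from Ab minor. As a borrowed chord it is labeled bVII.

bVII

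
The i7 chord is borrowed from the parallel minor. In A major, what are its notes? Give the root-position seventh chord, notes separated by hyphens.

The root, A, is scale degree 1 — the same note in A major and A minor; only the chord quality changes. Building the minor-seventh chord from the parallel minor on A: A–C–E–G.

A-C-E-G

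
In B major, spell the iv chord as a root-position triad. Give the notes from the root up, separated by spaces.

iv is built on scale degree 4, which is E in both B major and its parallel. In B minor the chord on E is E–G–B.

E G B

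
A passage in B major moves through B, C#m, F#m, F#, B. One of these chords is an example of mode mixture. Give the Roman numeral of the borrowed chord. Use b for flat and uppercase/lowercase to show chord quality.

The diatonic triads in B major are B, C#m, D#m, E, F#, G#m, A#dim. B, C#m and F# all belong to that set. F#m (F#–A–C#) doesn't fit — on degree 5 B major would have F# (V). F#m is the degree-5 chord of B minor, so it is the borrowed v.

v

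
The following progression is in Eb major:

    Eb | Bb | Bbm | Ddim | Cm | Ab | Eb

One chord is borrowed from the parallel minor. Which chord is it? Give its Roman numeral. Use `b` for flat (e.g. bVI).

The diatonic triads in Eb major are Eb, Fm, Gm, Ab, Bb, Cm, Ddim. Eb, Bb, Ddim, Cm and Ab are all diatonic. But Bbm (Bb–Db–F) is foreign: the diatonic V on degree 5 is Bb, whereas Bbm comes from Eb minor. It is labeled v.

v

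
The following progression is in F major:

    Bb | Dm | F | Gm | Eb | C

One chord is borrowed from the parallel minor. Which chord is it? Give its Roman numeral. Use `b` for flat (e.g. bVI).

In F major the diatonic chords are F, Gm, Am, Bb, C, Dm, Edim. Bb, Dm, F, Gm and C all belong to that set. Eb (Eb–G–Bb) is not: scale degree 7 in F major carries Edim (vii°). In F minor the chord on that degree is Eb, so here it functions as bVII, borrowed from the parallel minor.

bVII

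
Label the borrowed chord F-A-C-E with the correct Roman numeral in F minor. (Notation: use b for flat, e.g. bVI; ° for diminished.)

The root F is the diatonic 1st degree of F minor; the borrowing shows in the chord quality. The diatonic chord on degree 1 would be Fm (i), but F–A–C–E is the major-seventh chord from F major. As a borrowed chord it is labeled Imaj7.

Imaj7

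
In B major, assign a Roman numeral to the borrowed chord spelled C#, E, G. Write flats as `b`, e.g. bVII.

The root C# is the diatonic 2nd degree of B major; the borrowing shows in the chord quality. C#–E–G is a diminished chord — the form found in B minor, not the diatonic ii (C#m). Borrowed into B major it is written ii°.

ii°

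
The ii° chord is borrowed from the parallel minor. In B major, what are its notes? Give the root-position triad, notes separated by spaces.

C# E G

ii° is built on scale degree 2, which is C# in both B major and its parallel. Building the diminished chord from the parallel minor on C#: C#–E–G.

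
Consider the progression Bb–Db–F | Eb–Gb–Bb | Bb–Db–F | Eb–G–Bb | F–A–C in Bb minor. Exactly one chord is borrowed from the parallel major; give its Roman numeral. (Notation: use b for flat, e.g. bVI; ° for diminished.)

The diatonic triads in Bb minor (with V from harmonic minor) are Bbm, Cdim, Db, Ebm, F, Gb, Ab. Bb–Db–F = Bbm, Eb–Gb–Bb = Ebm and F–A–C = F all belong to that set. Eb–G–Bb doesn't fit — on degree 4 Bb minor would have Ebm (iv). Eb is the degree-4 chord of Bb major, so it is the borrowed IV.

IV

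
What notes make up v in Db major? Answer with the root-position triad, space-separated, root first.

Ab Cb Eb

v is built on scale degree 5, which is Ab in both Db major and its parallel. In Db minor the chord on Ab is Ab–Cb–Eb.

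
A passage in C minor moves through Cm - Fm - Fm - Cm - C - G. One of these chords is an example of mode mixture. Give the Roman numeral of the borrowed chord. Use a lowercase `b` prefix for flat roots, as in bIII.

The diatonic triads in C minor (with V from harmonic minor) are Cm, Ddim, Eb, Fm, G, Ab, Bb. Of the given chords, Cm, Fm and G are diatonic. C (C–E–G) is not: scale degree 1 in C minor carries Cm (i). In C major the chord on that degree is C, so here it functions as I, borrowed from the parallel major.

I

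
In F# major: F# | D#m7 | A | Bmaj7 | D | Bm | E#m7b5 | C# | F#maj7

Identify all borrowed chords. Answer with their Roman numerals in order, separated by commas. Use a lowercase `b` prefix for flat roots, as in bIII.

The diatonic triads in F# major are F#, G#m, A#m, B, C#, D#m, E#dim. Of the given chords, F#, D#m7, Bmaj7, E#m7b5, C# and F#maj7 are diatonic. A (A–C#–E) doesn't fit — on degree 3 F# major would have A#m (iii). A is the degree-3 chord of F# minor, so it is the borrowed bIII. D (D–F#–A) is not: scale degree 6 in F# major carries D#m (vi). In F# minor the chord on that degree is D, so here it functions as bVI, borrowed from the parallel minor. Bm (B–D–F#) is not: scale degree 4 in F# major carries B (IV). In F# minor the chord on that degree is Bm, so here it functions as iv, borrowed from the parallel minor.

bIII, bVI, iv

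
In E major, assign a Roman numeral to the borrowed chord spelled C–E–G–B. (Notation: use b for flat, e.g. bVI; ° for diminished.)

bVImaj7

C is the lowered form of scale degree 6 in E major (the diatonic degree 6 is C#). The diatonic chord on degree 6 would be C#m (vi), but C–E–G–B is the major-seventh chord from E minor. As a borrowed chord it is labeled bVImaj7.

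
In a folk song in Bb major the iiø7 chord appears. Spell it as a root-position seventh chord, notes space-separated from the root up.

C Eb Gb Bb

The root, C, is scale degree 2 — the same note in Bb major and Bb minor; only the chord quality changes. Building the half-diminished-seventh chord from the parallel minor on C: C–Eb–Gb–Bb.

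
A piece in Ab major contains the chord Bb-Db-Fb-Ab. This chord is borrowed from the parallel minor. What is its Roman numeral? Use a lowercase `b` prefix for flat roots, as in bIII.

The root Bb is the diatonic 2nd degree of Ab major; the borrowing shows in the chord quality. The diatonic chord on degree 2 would be Bbm (ii), but Bb–Db–Fb–Ab is the half-diminished-seventh chord from Ab minor. As a borrowed chord it is labeled iiø7.

iiø7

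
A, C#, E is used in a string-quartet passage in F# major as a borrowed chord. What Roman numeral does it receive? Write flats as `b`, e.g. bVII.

The root A is the lowered 3rd scale degree — diatonically F# major has A# there. The diatonic chord on degree 3 would be A#m (iii), but A–C#–E is the major chord from F# minor. As a borrowed chord it is labeled bIII.

bIII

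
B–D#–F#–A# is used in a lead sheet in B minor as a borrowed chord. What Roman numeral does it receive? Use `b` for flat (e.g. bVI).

The root B is the diatonic 1st degree of B minor; the borrowing shows in the chord quality. Diatonically B minor has Bm (i) on that degree; B–D#–F#–A# is instead the major-seventh chord native to B major, so it takes the label Imaj7.

Imaj7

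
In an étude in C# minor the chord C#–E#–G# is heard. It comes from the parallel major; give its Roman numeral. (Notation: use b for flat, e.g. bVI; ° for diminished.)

The root C# is the diatonic 1st degree of C# minor; the borrowing shows in the chord quality. C#–E#–G# is a major chord — the form found in C# major, not the diatonic i (C#m). Borrowed into C# minor it is written I.

I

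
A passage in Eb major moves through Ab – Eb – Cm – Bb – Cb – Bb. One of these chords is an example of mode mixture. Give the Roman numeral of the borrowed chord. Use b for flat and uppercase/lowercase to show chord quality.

bVI

Eb major has the diatonic set Eb, Fm, Gm, Ab, Bb, Cm, Ddim. Ab, Eb, Cm and Bb all belong to that set. Cb (Cb–Eb–Gb) doesn't fit — on degree 6 Eb major would have Cm (vi). Cb is the degree-6 chord of Eb minor, so it is the borrowed bVI.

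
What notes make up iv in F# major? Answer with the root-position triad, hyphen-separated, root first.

The root, B, is scale degree 4 — the same note in F# major and F# minor; only the chord quality changes. Stacking thirds in F# minor on B gives B–D–F#.

B-D-F#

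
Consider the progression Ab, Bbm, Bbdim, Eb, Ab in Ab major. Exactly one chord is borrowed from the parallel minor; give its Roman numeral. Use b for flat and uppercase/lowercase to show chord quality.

In Ab major the diatonic chords are Ab, Bbm, Cm, Db, Eb, Fm, Gdim. Ab, Bbm and Eb are all diatonic. Bbdim (Bb–Db–Fb) is not: scale degree 2 in Ab major carries Bbm (ii). In Ab minor the chord on that degree is Bbdim, so here it functions as ii°, borrowed from the parallel minor.

ii°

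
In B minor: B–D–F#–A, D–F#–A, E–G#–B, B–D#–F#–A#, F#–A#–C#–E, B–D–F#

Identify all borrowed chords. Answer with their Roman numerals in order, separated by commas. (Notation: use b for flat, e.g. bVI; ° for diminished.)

The diatonic triads in B minor (with V from harmonic minor) are Bm, C#dim, D, Em, F#, G, A. Of the given chords, B–D–F#–A = Bm7, D–F#–A = D, F#–A#–C#–E = F#7 and B–D–F# = Bm are diatonic. E–G#–B is not: scale degree 4 in B minor carries Em (iv). In B major the chord on that degree is E, so here it functions as IV, borrowed from the parallel major. B–D#–F#–A# doesn't fit — on degree 1 B minor would have Bm (i). Bmaj7 is the degree-1 chord of B major, so it is the borrowed Imaj7.

IV, Imaj7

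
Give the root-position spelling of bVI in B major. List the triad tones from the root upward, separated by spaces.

bVI is built on the lowered scale degree 6. In B major degree 6 is G#; lowered it becomes G. Building the major chord from the parallel minor on G: G–B–D.

G B D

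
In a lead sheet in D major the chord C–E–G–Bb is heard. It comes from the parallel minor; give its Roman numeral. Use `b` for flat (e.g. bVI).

C is the lowered form of scale degree 7 in D major (the diatonic degree 7 is C#). C–E–G–Bb is a dominant-seventh chord — the form found in D minor, not the diatonic vii° (C#dim). Borrowed into D major it is written bVII7.

bVII7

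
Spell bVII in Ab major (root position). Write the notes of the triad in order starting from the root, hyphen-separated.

Scale degree 7 in Ab major is G. bVII uses the lowered form, Gb, taken from Ab minor. Building the major chord from the parallel minor on Gb: Gb–Bb–Db.

Gb-Bb-Db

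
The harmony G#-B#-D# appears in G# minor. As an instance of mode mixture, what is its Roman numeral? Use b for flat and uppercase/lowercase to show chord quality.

I

The root G# is the diatonic 1st degree of G# minor; the borrowing shows in the chord quality. G#–B#–D# is a major chord — the form found in G# major, not the diatonic i (G#m). Borrowed into G# minor it is written I.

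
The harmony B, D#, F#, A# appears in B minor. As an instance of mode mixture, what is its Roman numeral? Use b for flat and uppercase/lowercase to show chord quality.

The root B is the diatonic 1st degree of B minor; the borrowing shows in the chord quality. B–D#–F#–A# is a major-seventh chord — the form found in B major, not the diatonic i (Bm). Borrowed into B minor it is written Imaj7.

Imaj7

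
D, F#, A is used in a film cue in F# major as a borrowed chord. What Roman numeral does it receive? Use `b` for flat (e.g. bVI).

bVI

In F# major scale degree 6 is D#; D is its lowered form, from F# minor. D–F#–A is a major chord — the form found in F# minor, not the diatonic vi (D#m). Borrowed into F# major it is written bVI.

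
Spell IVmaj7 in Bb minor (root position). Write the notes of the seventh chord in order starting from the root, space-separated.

Eb G Bb D

IVmaj7 is built on scale degree 4, which is Eb in both Bb minor and its parallel. In Bb major the chord on Eb is Eb–G–Bb–D.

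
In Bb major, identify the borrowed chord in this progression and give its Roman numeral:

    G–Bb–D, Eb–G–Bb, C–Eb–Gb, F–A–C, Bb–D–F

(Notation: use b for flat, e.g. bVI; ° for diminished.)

ii°

Bb major has the diatonic set Bb, Cm, Dm, Eb, F, Gm, Adim. Of the given chords, G–Bb–D = Gm, Eb–G–Bb = Eb, F–A–C = F and Bb–D–F = Bb are diatonic. C–Eb–Gb is not: scale degree 2 in Bb major carries Cm (ii). In Bb minor the chord on that degree is Cdim, so here it functions as ii°, borrowed from the parallel minor.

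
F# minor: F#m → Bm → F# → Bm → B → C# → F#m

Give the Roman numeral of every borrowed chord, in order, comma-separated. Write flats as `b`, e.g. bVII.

The diatonic triads in F# minor (with V from harmonic minor) are F#m, G#dim, A, Bm, C#, D, E. Of the given chords, F#m, Bm and C# are diatonic. F# (F#–A#–C#) doesn't fit — on degree 1 F# minor would have F#m (i). F# is the degree-1 chord of F# major, so it is the borrowed I. B (B–D#–F#) doesn't fit — on degree 4 F# minor would have Bm (iv). B is the degree-4 chord of F# major, so it is the borrowed IV.

I, IV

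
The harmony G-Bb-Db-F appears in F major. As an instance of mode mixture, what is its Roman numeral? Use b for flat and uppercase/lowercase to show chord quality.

iiø7

The root G is the diatonic 2nd degree of F major; the borrowing shows in the chord quality. Diatonically F major has Gm (ii) on that degree; G–Bb–Db–F is instead the half-diminished-seventh chord native to F minor, so it takes the label iiø7.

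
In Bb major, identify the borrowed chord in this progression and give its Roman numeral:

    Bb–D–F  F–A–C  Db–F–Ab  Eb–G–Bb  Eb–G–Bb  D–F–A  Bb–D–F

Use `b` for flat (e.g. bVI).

bIII

The diatonic triads in Bb major are Bb, Cm, Dm, Eb, F, Gm, Adim. Bb–D–F = Bb, F–A–C = F, Eb–G–Bb = Eb and D–F–A = Dm all belong to that set. Db–F–Ab doesn't fit — on degree 3 Bb major would have Dm (iii). Db is the degree-3 chord of Bb minor, so it is the borrowed bIII.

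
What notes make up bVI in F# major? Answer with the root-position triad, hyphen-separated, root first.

D-F#-A

bVI is built on the lowered scale degree 6. In F# major degree 6 is D#; lowered it becomes D. In F# minor the chord on D is D–F#–A.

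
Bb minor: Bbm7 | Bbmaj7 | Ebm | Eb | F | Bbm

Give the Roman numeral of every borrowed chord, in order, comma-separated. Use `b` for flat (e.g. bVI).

The diatonic triads in Bb minor (with V from harmonic minor) are Bbm, Cdim, Db, Ebm, F, Gb, Ab. Bbm7, Ebm, F and Bbm all belong to that set. But Bbmaj7 (Bb–D–F–A) is foreign: the diatonic i on degree 1 is Bbm, whereas Bbmaj7 comes from Bb major. It is labeled Imaj7. Eb (Eb–G–Bb) is not: scale degree 4 in Bb minor carries Ebm (iv). In Bb major the chord on that degree is Eb, so here it functions as IV, borrowed from the parallel major.

Imaj7, IV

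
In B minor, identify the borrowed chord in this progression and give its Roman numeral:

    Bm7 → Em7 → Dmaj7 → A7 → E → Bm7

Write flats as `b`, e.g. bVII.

In B minor (with V from harmonic minor) the diatonic chords are Bm, C#dim, D, Em, F#, G, A. Of the given chords, Bm7, Em7, Dmaj7 and A7 are diatonic. E (E–G#–B) doesn't fit — on degree 4 B minor would have Em (iv). E is the degree-4 chord of B major, so it is the borrowed IV.

IV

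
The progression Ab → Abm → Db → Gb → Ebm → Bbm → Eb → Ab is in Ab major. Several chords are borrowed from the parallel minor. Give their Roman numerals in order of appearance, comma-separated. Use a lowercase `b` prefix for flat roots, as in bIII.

Ab major has the diatonic set Ab, Bbm, Cm, Db, Eb, Fm, Gdim. Ab, Db, Bbm and Eb all belong to that set. Abm (Ab–Cb–Eb) doesn't fit — on degree 1 Ab major would have Ab (I). Abm is the degree-1 chord of Ab minor, so it is the borrowed i. But Gb (Gb–Bb–Db) is foreign: the diatonic vii° on degree 7 is Gdim, whereas Gb comes from Ab minor. It is labeled bVII. But Ebm (Eb–Gb–Bb) is foreign: the diatonic V on degree 5 is Eb, whereas Ebm comes from Ab minor. It is labeled v.

i, bVII, v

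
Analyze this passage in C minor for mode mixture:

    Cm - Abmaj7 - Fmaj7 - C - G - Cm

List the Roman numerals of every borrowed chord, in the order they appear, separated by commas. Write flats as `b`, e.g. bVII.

IVmaj7, I

In C minor (with V from harmonic minor) the diatonic chords are Cm, Ddim, Eb, Fm, G, Ab, Bb. Cm, Abmaj7 and G are all diatonic. But Fmaj7 (F–A–C–E) is foreign: the diatonic iv on degree 4 is Fm, whereas Fmaj7 comes from C major. It is labeled IVmaj7. But C (C–E–G) is foreign: the diatonic i on degree 1 is Cm, whereas C comes from C major. It is labeled I.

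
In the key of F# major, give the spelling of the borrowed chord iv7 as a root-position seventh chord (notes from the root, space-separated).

B D F# A

The root, B, is scale degree 4 — the same note in F# major and F# minor; only the chord quality changes. Stacking thirds in F# minor on B gives B–D–F#–A.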